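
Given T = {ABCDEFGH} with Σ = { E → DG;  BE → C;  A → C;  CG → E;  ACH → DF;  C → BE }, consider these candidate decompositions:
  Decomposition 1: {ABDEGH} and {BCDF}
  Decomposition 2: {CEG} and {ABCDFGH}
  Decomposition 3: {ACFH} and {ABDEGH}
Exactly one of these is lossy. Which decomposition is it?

Decomposition 1: common = {BD}, closure = {BD} → lossy.
Decomposition 2: common = {CG}, closure = {BCDEG} → lossless.
Decomposition 3: common = {AH}, closure = {ABCDEFGH} → lossless.

Decomposition 1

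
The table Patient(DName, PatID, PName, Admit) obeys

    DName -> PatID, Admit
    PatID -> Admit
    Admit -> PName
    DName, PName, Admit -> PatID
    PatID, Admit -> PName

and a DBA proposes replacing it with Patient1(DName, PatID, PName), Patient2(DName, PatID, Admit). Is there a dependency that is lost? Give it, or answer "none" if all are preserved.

Check Admit → PName: no single fragment contains all of {PName, Admit}, and the restricted closure of {Admit} across the fragments never reaches {PName}.
DName → PatID, Admit is preserved.
PatID → Admit is preserved.
DName, PName, Admit → PatID is preserved.
PatID, Admit → PName is preserved.

Admit -> PName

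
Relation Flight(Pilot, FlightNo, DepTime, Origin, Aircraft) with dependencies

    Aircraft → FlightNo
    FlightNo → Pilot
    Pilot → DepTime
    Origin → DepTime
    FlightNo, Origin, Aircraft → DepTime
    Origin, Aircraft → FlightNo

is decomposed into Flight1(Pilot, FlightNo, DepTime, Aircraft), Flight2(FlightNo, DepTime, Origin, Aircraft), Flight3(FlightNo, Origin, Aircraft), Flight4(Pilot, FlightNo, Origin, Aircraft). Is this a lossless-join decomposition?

Chase test. Columns are Pilot, FlightNo, DepTime, Origin, Aircraft; row i has aⱼ where attribute j ∈ Flighti, else bᵢⱼ.
Initial tableau (one row per fragment):
  row 1: a1 a2 a3 b14 a5
  row 2: b21 a2 a3 a4 a5
  row 3: b31 a2 b33 a4 a5
  row 4: a1 a2 b43 a4 a5
Rows 1 and 2 agree on FlightNo; apply FlightNo→Pilot and equate their Pilot entries.
Rows 1 and 3 agree on FlightNo; apply FlightNo→Pilot and equate their Pilot entries.
Rows 1 and 3 agree on Pilot; apply Pilot→DepTime and equate their DepTime entries.
Rows 1 and 4 agree on Pilot; apply Pilot→DepTime and equate their DepTime entries.
Row 2 is now all distinguished symbols — the join is lossless.

Yes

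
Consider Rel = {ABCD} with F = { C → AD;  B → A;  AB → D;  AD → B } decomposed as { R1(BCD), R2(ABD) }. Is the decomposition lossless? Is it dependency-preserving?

lossless and dependency-preserving

Lossless test: (BD)⁺ = {ABD}, which contains all of one fragment — lossless.
Dependency preservation: C → AD is not contained in any single fragment, but the restricted closure of its left-hand side across the fragments still reaches the right-hand side; the remaining FDs each lie inside some fragment. All dependencies are preserved.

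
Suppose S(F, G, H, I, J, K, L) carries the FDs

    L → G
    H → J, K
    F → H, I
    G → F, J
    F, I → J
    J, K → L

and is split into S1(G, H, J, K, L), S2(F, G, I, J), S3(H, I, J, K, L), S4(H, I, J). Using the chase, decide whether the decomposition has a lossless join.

Chase test. Columns are F, G, H, I, J, K, L; row i has aⱼ where attribute j ∈ Si, else bᵢⱼ.
Initial tableau (one row per fragment):
  row 1: b11 a2 a3 b14 a5 a6 a7
  row 2: a1 a2 b23 a4 a5 b26 b27
  row 3: b31 b32 a3 a4 a5 a6 a7
  row 4: b41 b42 a3 a4 a5 b46 b47
Rows 1 and 3 agree on L; apply L→G and equate their G entries.
Rows 1 and 4 agree on H; apply H→J, K and equate their J, K entries.
Rows 1 and 2 agree on G; apply G→F, J and equate their F, J entries.
Rows 1 and 3 agree on G; apply G→F, J and equate their F, J entries.
Rows 1 and 4 agree on J, K; apply J, K→L and equate their L entries.
Rows 1 and 4 agree on L; apply L→G and equate their G entries.
Rows 1 and 2 agree on F; apply F→H, I and equate their H, I entries.
Rows 1 and 4 agree on G; apply G→F, J and equate their F, J entries.
Rows 1 and 2 agree on H; apply H→J, K and equate their J, K entries.
Rows 1 and 2 agree on J, K; apply J, K→L and equate their L entries.
Row 1 is now all distinguished symbols — the join is lossless.

Yes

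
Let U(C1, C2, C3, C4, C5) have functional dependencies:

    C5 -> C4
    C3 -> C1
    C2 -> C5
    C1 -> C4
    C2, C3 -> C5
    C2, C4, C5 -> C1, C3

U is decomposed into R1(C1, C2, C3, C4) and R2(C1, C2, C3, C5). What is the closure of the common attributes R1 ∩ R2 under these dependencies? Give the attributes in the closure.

C1, C2, C3, C4, C5

R1 ∩ R2 = {C1, C2, C3}.
C2 → C5 applies, adding C5
C1 → C4 applies, adding C4
Closure: {C1, C2, C3, C4, C5}.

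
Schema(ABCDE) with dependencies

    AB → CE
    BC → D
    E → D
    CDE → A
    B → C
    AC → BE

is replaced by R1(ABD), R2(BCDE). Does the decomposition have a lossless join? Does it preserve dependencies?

Lossless test: (BD)⁺ = {BCD}, which is a superkey of neither fragment — lossy.
Dependency preservation: the restricted closure of {AB} across the fragments never reaches {CE}, so AB → CE cannot be enforced without a join — not preserved.

lossy and not dependency-preserving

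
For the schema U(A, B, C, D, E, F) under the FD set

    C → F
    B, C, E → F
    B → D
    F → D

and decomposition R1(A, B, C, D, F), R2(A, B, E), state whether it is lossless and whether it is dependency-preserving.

Lossless test: (A, B)⁺ = {A, B, D}, which is a superkey of neither fragment — lossy.
Dependency preservation: B, C, E → F is not contained in any single fragment, but the restricted closure of its left-hand side across the fragments still reaches the right-hand side; the remaining FDs each lie inside some fragment. All dependencies are preserved.

lossy but dependency-preserving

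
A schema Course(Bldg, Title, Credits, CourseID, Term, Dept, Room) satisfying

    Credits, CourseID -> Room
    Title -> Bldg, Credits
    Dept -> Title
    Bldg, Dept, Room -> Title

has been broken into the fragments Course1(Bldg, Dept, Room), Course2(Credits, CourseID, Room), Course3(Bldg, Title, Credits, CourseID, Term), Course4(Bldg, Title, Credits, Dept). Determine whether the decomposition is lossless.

No

Chase test. Columns are Bldg, Title, Credits, CourseID, Term, Dept, Room; row i has aⱼ where attribute j ∈ Coursei, else bᵢⱼ.
Initial tableau (one row per fragment):
  row 1: a1 b12 b13 b14 b15 a6 a7
  row 2: b21 b22 a3 a4 b25 b26 a7
  row 3: a1 a2 a3 a4 a5 b36 b37
  row 4: a1 a2 a3 b44 b45 a6 b47
Rows 2 and 3 agree on Credits, CourseID; apply Credits, CourseID→Room and equate their Room entries.
Rows 1 and 4 agree on Dept; apply Dept→Title and equate their Title entries.
Rows 1 and 3 agree on Title; apply Title→Bldg, Credits and equate their Bldg, Credits entries.
No row becomes fully distinguished — the join is lossy.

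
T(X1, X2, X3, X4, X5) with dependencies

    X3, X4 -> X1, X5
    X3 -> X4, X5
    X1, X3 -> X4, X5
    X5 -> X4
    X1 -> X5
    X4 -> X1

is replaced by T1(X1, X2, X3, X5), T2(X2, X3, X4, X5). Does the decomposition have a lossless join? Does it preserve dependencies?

Lossless test: (X2, X3, X5)⁺ = {X1, X2, X3, X4, X5}, which contains all of one fragment — lossless.
Dependency preservation: X3, X4 → X1, X5; X1, X3 → X4, X5; X4 → X1 are not contained in any single fragment, but the restricted closure of each left-hand side across the fragments still reaches the right-hand side; the remaining FDs each lie inside some fragment. All dependencies are preserved.

lossless and dependency-preserving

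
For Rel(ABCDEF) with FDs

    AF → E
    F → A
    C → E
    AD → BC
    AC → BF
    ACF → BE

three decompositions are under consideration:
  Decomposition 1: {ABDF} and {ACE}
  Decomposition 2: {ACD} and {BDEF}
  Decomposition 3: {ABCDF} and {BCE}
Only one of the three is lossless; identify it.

Decomposition 3

Decomposition 1: common = {A}, closure = {A} → lossy.
Decomposition 2: common = {D}, closure = {D} → lossy.
Decomposition 3: common = {BC}, closure = {BCE} → lossless.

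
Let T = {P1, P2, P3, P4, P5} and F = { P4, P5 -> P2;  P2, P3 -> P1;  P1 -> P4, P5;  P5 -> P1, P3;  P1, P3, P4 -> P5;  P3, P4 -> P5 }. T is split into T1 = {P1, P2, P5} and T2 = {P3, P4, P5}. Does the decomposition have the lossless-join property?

Yes

Common attributes: T1 ∩ T2 = {P5}.
Closure of {P5}: P5 → P1, P3 applies, adding P1, P3; P1 → P4, P5 applies, adding P4; P4, P5 → P2 applies, adding P2. So (P5)⁺ = {P1, P2, P3, P4, P5}.
This closure contains every attribute of T1, so T1 ∩ T2 → T1. The join is lossless.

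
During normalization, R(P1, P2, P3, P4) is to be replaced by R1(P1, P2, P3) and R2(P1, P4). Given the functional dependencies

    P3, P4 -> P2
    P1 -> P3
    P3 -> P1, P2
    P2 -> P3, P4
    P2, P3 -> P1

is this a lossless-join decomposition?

Common attributes: R1 ∩ R2 = {P1}.
Closure of {P1}: P1 → P3 applies, adding P3; P3 → P1, P2 applies, adding P2; P2 → P3, P4 applies, adding P4. So (P1)⁺ = {P1, P2, P3, P4}.
This closure contains every attribute of R1, so R1 ∩ R2 → R1. The join is lossless.

Yes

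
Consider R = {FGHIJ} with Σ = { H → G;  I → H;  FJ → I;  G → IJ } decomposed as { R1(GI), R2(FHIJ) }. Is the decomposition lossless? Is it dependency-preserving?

Lossless test: (I)⁺ = {GHIJ}, which contains all of one fragment — lossless.
Dependency preservation: H → G; G → IJ are not contained in any single fragment, but the restricted closure of each left-hand side across the fragments still reaches the right-hand side; the remaining FDs each lie inside some fragment. All dependencies are preserved.

lossless and dependency-preserving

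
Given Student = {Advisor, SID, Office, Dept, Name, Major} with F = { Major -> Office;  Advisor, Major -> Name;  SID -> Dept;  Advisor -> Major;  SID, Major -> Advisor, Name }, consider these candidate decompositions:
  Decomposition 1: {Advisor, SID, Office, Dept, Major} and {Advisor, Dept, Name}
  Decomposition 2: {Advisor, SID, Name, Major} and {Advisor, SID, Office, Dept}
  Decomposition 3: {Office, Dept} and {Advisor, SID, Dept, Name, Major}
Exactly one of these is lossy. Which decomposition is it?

Decomposition 3

Decomposition 1: common = {Advisor, Dept}, closure = {Advisor, Office, Dept, Name, Major} → lossless.
Decomposition 2: common = {Advisor, SID}, closure = {Advisor, SID, Office, Dept, Name, Major} → lossless.
Decomposition 3: common = {Dept}, closure = {Dept} → lossy.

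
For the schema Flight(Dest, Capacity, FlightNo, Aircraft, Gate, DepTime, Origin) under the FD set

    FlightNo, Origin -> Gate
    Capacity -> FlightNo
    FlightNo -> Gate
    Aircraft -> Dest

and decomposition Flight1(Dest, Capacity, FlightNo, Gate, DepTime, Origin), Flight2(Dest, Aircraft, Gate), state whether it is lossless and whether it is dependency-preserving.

lossy but dependency-preserving

Lossless test: (Dest, Gate)⁺ = {Dest, Gate}, which is a superkey of neither fragment — lossy.
Dependency preservation: every FD's attributes lie within a single fragment, so each can be enforced locally — preserved.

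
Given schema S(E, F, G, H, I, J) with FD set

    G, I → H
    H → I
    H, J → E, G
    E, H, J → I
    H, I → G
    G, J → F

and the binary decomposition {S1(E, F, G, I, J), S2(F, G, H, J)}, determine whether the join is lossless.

No

Common attributes: S1 ∩ S2 = {F, G, J}.
No dependency enlarges {F, G, J}, so (F, G, J)⁺ = {F, G, J}.
The closure contains neither all of S1 = {E, F, G, I, J} nor all of S2 = {F, G, H, J}, so the common attributes are not a superkey of either fragment. The join is lossy.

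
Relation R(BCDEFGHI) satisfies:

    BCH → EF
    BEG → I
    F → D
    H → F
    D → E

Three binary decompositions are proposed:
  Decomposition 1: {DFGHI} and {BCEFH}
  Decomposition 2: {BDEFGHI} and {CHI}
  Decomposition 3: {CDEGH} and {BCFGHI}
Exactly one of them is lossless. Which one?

Decomposition 1: common = {FH}, closure = {DEFH} → lossy.
Decomposition 2: common = {HI}, closure = {DEFHI} → lossy.
Decomposition 3: common = {CGH}, closure = {CDEFGH} → lossless.

Decomposition 3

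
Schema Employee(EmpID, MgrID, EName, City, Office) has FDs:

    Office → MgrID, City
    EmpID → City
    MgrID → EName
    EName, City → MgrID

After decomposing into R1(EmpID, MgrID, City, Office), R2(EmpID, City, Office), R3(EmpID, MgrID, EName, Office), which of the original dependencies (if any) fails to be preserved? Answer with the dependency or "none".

EName, City → MgrID

Check EName, City → MgrID: no single fragment contains all of {MgrID, EName, City}, and the restricted closure of {EName, City} across the fragments never reaches {MgrID}.
Office → MgrID, City is preserved.
EmpID → City is preserved.
MgrID → EName is preserved.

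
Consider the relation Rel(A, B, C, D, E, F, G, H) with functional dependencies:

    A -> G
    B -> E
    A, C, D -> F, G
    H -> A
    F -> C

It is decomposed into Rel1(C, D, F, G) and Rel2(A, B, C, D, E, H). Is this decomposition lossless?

Common attributes: Rel1 ∩ Rel2 = {C, D}.
No dependency enlarges {C, D}, so (C, D)⁺ = {C, D}.
The closure contains neither all of Rel1 = {C, D, F, G} nor all of Rel2 = {A, B, C, D, E, H}, so the common attributes are not a superkey of either fragment. The join is lossy.

No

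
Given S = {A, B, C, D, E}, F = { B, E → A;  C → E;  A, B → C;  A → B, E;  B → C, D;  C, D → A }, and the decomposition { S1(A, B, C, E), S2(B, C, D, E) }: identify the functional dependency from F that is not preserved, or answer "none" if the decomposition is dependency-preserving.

B, E → A lies within S1.
C → E lies within S1.
A, B → C lies within S1.
A → B, E lies within S1.
B → C, D lies within S2.
C, D → A: restricted closure across fragments reaches A.
Every dependency is enforceable on the fragments, so the decomposition is dependency-preserving.

none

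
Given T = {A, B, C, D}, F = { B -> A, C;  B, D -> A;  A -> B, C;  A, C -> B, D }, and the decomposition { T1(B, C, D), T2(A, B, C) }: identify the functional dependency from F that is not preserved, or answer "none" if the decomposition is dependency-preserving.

B → A, C lies within T2.
B, D → A: restricted closure across fragments reaches A.
A → B, C lies within T2.
A, C → B, D: restricted closure across fragments reaches B, D.
Every dependency is enforceable on the fragments, so the decomposition is dependency-preserving.

none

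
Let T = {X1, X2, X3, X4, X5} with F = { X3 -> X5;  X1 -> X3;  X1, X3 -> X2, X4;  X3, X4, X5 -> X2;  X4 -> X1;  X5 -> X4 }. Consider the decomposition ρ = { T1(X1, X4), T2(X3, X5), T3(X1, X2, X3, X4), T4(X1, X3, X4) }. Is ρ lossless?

Chase test. Columns are X1, X2, X3, X4, X5; row i has aⱼ where attribute j ∈ Ti, else bᵢⱼ.
Initial tableau (one row per fragment):
  row 1: a1 b12 b13 a4 b15
  row 2: b21 b22 a3 b24 a5
  row 3: a1 a2 a3 a4 b35
  row 4: a1 b42 a3 a4 b45
Rows 2 and 3 agree on X3; apply X3→X5 and equate their X5 entries.
Rows 2 and 4 agree on X3; apply X3→X5 and equate their X5 entries.
Rows 1 and 3 agree on X1; apply X1→X3 and equate their X3 entries.
Rows 1 and 3 agree on X1, X3; apply X1, X3→X2, X4 and equate their X2, X4 entries.
Rows 1 and 4 agree on X1, X3; apply X1, X3→X2, X4 and equate their X2, X4 entries.
Rows 2 and 3 agree on X5; apply X5→X4 and equate their X4 entries.
Rows 1 and 2 agree on X3; apply X3→X5 and equate their X5 entries.
Rows 1 and 2 agree on X3, X4, X5; apply X3, X4, X5→X2 and equate their X2 entries.
Rows 1 and 2 agree on X4; apply X4→X1 and equate their X1 entries.
Row 1 is now all distinguished symbols — the join is lossless.

Yes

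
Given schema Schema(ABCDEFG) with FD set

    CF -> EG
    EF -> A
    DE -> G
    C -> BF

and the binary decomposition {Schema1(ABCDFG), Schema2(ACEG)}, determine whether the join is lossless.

Common attributes: Schema1 ∩ Schema2 = {ACG}.
Closure of {ACG}: C → BF applies, adding BF; CF → EG applies, adding E. So (ACG)⁺ = {ABCEFG}.
This closure contains every attribute of Schema2, so Schema1 ∩ Schema2 → Schema2. The join is lossless.

Yes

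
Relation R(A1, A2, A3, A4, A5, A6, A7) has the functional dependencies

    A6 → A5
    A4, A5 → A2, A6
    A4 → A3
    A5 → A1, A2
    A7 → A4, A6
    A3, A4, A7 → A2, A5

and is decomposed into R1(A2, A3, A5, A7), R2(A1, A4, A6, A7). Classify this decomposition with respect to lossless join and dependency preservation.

Lossless test: (A7)⁺ = {A1, A2, A3, A4, A5, A6, A7}, which contains all of one fragment — lossless.
Dependency preservation: the restricted closure of {A6} across the fragments never reaches {A5}, so A6 → A5 cannot be enforced without a join — not preserved.

lossless but not dependency-preserving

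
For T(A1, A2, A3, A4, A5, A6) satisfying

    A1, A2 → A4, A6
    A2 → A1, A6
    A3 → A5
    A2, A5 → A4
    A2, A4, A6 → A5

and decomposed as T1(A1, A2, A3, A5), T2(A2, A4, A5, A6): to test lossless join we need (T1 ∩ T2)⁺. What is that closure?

T1 ∩ T2 = {A2, A5}.
A2 → A1, A6 applies, adding A1, A6
A2, A5 → A4 applies, adding A4
Closure: {A1, A2, A4, A5, A6}.

A1, A2, A4, A5, A6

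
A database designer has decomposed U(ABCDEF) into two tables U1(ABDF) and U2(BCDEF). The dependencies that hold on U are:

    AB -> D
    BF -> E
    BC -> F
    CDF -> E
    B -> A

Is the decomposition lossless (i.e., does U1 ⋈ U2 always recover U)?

Common attributes: U1 ∩ U2 = {BDF}.
Closure of {BDF}: BF → E applies, adding E; B → A applies, adding A. So (BDF)⁺ = {ABDEF}.
This closure contains every attribute of U1, so U1 ∩ U2 → U1. The join is lossless.

Yes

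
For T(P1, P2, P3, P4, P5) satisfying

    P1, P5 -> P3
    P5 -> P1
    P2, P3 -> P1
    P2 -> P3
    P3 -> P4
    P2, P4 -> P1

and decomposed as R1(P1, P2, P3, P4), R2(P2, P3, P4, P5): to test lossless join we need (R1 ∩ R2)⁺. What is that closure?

P1, P2, P3, P4

R1 ∩ R2 = {P2, P3, P4}.
P2, P3 → P1 applies, adding P1
Closure: {P1, P2, P3, P4}.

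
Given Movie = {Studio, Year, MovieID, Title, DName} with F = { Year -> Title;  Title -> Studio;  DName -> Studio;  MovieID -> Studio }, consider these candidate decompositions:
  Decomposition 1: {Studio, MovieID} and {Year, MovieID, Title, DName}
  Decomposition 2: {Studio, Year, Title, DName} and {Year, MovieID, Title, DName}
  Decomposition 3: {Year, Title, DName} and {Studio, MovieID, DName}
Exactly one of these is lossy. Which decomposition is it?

Decomposition 3

Decomposition 1: common = {MovieID}, closure = {Studio, MovieID} → lossless.
Decomposition 2: common = {Year, Title, DName}, closure = {Studio, Year, Title, DName} → lossless.
Decomposition 3: common = {DName}, closure = {Studio, DName} → lossy.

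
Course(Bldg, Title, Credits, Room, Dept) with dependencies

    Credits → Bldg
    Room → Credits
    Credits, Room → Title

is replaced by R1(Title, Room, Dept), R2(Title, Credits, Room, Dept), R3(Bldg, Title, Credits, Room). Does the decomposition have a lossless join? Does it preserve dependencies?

Lossless test (chase): Rows 2 and 3 agree on Credits; apply Credits→Bldg and equate their Bldg entries. Rows 1 and 2 agree on Room; apply Room→Credits and equate their Credits entries. Rows 1 and 2 agree on Credits; apply Credits→Bldg and equate their Bldg entries. Row 1 is now all distinguished symbols — the join is lossless.
Dependency preservation: every FD's attributes lie within a single fragment, so each can be enforced locally — preserved.

lossless and dependency-preserving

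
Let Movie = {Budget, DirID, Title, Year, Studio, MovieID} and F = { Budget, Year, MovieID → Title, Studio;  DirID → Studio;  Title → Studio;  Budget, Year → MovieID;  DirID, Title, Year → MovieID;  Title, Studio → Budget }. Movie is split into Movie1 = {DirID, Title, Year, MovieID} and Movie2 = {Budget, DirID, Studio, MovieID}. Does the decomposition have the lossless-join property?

Common attributes: Movie1 ∩ Movie2 = {DirID, MovieID}.
Closure of {DirID, MovieID}: DirID → Studio applies, adding Studio. So (DirID, MovieID)⁺ = {DirID, Studio, MovieID}.
The closure contains neither all of Movie1 = {DirID, Title, Year, MovieID} nor all of Movie2 = {Budget, DirID, Studio, MovieID}, so the common attributes are not a superkey of either fragment. The join is lossy.

No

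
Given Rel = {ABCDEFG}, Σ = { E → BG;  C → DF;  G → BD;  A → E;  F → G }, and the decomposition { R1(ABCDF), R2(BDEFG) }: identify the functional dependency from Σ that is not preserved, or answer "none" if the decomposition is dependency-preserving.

Check A → E: no single fragment contains all of {AE}, and the restricted closure of {A} across the fragments never reaches {E}.
E → BG is preserved.
C → DF is preserved.
G → BD is preserved.
F → G is preserved.

A → E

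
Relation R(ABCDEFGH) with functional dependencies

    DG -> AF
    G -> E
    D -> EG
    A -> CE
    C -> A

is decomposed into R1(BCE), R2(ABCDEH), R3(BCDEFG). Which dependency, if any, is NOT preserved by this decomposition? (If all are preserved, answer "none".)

DG → AF: restricted closure across fragments reaches AF.
G → E lies within R3.
D → EG lies within R3.
A → CE lies within R2.
C → A lies within R2.
Every dependency is enforceable on the fragments, so the decomposition is dependency-preserving.

none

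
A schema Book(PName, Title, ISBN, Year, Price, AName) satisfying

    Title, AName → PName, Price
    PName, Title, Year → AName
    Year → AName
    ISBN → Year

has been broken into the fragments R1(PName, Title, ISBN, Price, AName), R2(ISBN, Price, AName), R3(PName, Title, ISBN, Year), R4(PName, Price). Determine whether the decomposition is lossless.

Chase test. Columns are PName, Title, ISBN, Year, Price, AName; row i has aⱼ where attribute j ∈ Ri, else bᵢⱼ.
Initial tableau (one row per fragment):
  row 1: a1 a2 a3 b14 a5 a6
  row 2: b21 b22 a3 b24 a5 a6
  row 3: a1 a2 a3 a4 b35 b36
  row 4: a1 b42 b43 b44 a5 b46
Rows 1 and 2 agree on ISBN; apply ISBN→Year and equate their Year entries.
Rows 1 and 3 agree on ISBN; apply ISBN→Year and equate their Year entries.
Rows 1 and 3 agree on PName, Title, Year; apply PName, Title, Year→AName and equate their AName entries.
Rows 1 and 3 agree on Title, AName; apply Title, AName→PName, Price and equate their PName, Price entries.
Row 1 is now all distinguished symbols — the join is lossless.

Yes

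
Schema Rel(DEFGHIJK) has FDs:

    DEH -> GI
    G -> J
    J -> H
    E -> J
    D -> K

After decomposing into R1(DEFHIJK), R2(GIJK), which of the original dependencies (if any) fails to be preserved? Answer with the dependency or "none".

DEH -> GI

Check DEH → GI: no single fragment contains all of {DEGHI}, and the restricted closure of {DEH} across the fragments never reaches {GI}.
G → J is preserved.
J → H is preserved.
E → J is preserved.
D → K is preserved.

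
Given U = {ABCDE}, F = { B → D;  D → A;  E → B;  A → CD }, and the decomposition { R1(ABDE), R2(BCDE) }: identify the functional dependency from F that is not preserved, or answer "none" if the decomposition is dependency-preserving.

B → D lies within R1.
D → A lies within R1.
E → B lies within R1.
A → CD: restricted closure across fragments reaches CD.
Every dependency is enforceable on the fragments, so the decomposition is dependency-preserving.

none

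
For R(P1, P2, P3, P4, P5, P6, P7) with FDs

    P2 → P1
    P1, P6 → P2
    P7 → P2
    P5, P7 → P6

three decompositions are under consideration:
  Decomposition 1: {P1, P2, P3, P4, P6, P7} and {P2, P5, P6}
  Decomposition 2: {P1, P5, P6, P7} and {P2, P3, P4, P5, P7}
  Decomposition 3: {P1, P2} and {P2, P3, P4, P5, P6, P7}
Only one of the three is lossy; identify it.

Decomposition 1

Decomposition 1: common = {P2, P6}, closure = {P1, P2, P6} → lossy.
Decomposition 2: common = {P5, P7}, closure = {P1, P2, P5, P6, P7} → lossless.
Decomposition 3: common = {P2}, closure = {P1, P2} → lossless.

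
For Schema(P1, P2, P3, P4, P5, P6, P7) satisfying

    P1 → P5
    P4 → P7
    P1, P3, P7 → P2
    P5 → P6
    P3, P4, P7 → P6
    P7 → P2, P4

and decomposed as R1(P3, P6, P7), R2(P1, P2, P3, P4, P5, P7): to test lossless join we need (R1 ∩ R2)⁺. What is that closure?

P2, P3, P4, P6, P7

R1 ∩ R2 = {P3, P7}.
P7 → P2, P4 applies, adding P2, P4
P3, P4, P7 → P6 applies, adding P6
Closure: {P2, P3, P4, P6, P7}.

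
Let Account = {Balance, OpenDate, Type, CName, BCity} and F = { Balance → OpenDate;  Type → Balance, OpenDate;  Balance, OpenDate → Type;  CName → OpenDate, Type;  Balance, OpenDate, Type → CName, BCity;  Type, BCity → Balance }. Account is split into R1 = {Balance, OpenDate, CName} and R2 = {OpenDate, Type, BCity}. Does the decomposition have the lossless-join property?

No

Common attributes: R1 ∩ R2 = {OpenDate}.
No dependency enlarges {OpenDate}, so (OpenDate)⁺ = {OpenDate}.
The closure contains neither all of R1 = {Balance, OpenDate, CName} nor all of R2 = {OpenDate, Type, BCity}, so the common attributes are not a superkey of either fragment. The join is lossy.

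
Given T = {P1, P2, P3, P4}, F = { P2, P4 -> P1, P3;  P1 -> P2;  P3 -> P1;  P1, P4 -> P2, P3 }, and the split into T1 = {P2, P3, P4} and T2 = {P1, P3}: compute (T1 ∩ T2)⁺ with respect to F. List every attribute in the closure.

T1 ∩ T2 = {P3}.
P3 → P1 applies, adding P1
P1 → P2 applies, adding P2
Closure: {P1, P2, P3}.

P1, P2, P3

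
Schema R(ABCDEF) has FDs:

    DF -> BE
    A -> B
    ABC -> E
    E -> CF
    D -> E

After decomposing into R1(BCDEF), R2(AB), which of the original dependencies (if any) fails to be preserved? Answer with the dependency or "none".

Check ABC → E: no single fragment contains all of {ABCE}, and the restricted closure of {ABC} across the fragments never reaches {E}.
DF → BE is preserved.
A → B is preserved.
E → CF is preserved.
D → E is preserved.

ABC -> E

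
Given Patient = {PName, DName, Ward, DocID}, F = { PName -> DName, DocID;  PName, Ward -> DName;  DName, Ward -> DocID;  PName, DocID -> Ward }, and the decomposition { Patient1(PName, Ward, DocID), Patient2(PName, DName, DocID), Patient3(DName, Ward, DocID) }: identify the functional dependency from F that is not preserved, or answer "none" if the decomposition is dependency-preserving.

PName → DName, DocID lies within Patient2.
PName, Ward → DName: restricted closure across fragments reaches DName.
DName, Ward → DocID lies within Patient3.
PName, DocID → Ward lies within Patient1.
Every dependency is enforceable on the fragments, so the decomposition is dependency-preserving.

none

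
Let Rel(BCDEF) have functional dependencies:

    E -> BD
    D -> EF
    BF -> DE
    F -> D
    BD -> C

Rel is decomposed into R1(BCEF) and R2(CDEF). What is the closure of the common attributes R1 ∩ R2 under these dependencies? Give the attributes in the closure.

BCDEF

R1 ∩ R2 = {CEF}.
E → BD applies, adding BD
Closure: {BCDEF}.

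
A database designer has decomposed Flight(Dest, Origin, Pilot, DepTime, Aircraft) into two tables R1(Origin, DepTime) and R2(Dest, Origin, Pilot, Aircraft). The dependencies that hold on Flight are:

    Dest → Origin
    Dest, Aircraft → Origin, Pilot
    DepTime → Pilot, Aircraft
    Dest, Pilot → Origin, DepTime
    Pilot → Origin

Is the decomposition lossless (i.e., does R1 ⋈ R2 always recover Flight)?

No

Common attributes: R1 ∩ R2 = {Origin}.
No dependency enlarges {Origin}, so (Origin)⁺ = {Origin}.
The closure contains neither all of R1 = {Origin, DepTime} nor all of R2 = {Dest, Origin, Pilot, Aircraft}, so the common attributes are not a superkey of either fragment. The join is lossy.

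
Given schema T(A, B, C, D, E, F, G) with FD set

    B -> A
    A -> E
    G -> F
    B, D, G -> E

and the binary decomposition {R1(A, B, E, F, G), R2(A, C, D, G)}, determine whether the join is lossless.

No

Common attributes: R1 ∩ R2 = {A, G}.
Closure of {A, G}: A → E applies, adding E; G → F applies, adding F. So (A, G)⁺ = {A, E, F, G}.
The closure contains neither all of R1 = {A, B, E, F, G} nor all of R2 = {A, C, D, G}, so the common attributes are not a superkey of either fragment. The join is lossy.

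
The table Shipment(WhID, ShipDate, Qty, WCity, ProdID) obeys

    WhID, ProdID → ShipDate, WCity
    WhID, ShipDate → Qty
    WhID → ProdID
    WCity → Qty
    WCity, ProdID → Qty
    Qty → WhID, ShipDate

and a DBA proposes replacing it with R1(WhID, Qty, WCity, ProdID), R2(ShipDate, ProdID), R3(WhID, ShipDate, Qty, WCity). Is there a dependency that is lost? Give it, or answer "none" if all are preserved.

WhID, ProdID → ShipDate, WCity: restricted closure across fragments reaches ShipDate, WCity.
WhID, ShipDate → Qty lies within R3.
WhID → ProdID lies within R1.
WCity → Qty lies within R1.
WCity, ProdID → Qty lies within R1.
Qty → WhID, ShipDate lies within R3.
Every dependency is enforceable on the fragments, so the decomposition is dependency-preserving.

none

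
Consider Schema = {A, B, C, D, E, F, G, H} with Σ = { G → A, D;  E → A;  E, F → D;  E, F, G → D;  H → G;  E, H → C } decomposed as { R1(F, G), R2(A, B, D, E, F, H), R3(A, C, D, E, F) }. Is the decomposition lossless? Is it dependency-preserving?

lossy and not dependency-preserving

Lossless test (chase): applying each FD to every pair of rows produces no changes in the tableau, so no row becomes fully distinguished — the join is lossy.
Dependency preservation: the restricted closure of {G} across the fragments never reaches {A, D}, so G → A, D cannot be enforced without a join — not preserved.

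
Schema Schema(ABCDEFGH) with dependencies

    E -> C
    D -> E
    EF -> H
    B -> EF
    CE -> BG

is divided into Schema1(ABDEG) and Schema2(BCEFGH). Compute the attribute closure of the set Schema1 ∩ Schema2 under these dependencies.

BCEFGH

Schema1 ∩ Schema2 = {BEG}.
E → C applies, adding C
B → EF applies, adding F
EF → H applies, adding H
Closure: {BCEFGH}.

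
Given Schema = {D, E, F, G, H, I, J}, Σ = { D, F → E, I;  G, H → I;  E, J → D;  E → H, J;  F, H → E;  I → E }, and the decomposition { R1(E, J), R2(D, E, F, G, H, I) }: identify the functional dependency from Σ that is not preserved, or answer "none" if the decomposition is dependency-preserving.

D, F → E, I lies within R2.
G, H → I lies within R2.
E, J → D: restricted closure across fragments reaches D.
E → H, J: restricted closure across fragments reaches H, J.
F, H → E lies within R2.
I → E lies within R2.
Every dependency is enforceable on the fragments, so the decomposition is dependency-preserving.

none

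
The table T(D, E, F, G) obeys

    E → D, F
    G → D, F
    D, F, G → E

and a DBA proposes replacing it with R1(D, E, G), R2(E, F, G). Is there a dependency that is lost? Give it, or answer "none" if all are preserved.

none

E → D, F: restricted closure across fragments reaches D, F.
G → D, F: restricted closure across fragments reaches D, F.
D, F, G → E: restricted closure across fragments reaches E.
Every dependency is enforceable on the fragments, so the decomposition is dependency-preserving.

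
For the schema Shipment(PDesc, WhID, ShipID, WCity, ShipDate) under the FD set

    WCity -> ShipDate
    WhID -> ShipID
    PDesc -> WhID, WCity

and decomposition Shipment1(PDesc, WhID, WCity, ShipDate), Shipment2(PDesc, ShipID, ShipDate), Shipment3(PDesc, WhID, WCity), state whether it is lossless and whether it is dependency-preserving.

lossless but not dependency-preserving

Lossless test (chase): Rows 1 and 3 agree on WCity; apply WCity→ShipDate and equate their ShipDate entries. Rows 1 and 3 agree on WhID; apply WhID→ShipID and equate their ShipID entries. Rows 1 and 2 agree on PDesc; apply PDesc→WhID, WCity and equate their WhID, WCity entries. Rows 1 and 2 agree on WhID; apply WhID→ShipID and equate their ShipID entries. Row 1 is now all distinguished symbols — the join is lossless.
Dependency preservation: the restricted closure of {WhID} across the fragments never reaches {ShipID}, so WhID → ShipID cannot be enforced without a join — not preserved.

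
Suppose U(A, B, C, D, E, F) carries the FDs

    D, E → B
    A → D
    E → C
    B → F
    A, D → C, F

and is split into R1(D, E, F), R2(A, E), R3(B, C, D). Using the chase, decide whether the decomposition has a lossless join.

No

Chase test. Columns are A, B, C, D, E, F; row i has aⱼ where attribute j ∈ Ri, else bᵢⱼ.
Initial tableau (one row per fragment):
  row 1: b11 b12 b13 a4 a5 a6
  row 2: a1 b22 b23 b24 a5 b26
  row 3: b31 a2 a3 a4 b35 b36
Rows 1 and 2 agree on E; apply E→C and equate their C entries.
No row becomes fully distinguished — the join is lossy.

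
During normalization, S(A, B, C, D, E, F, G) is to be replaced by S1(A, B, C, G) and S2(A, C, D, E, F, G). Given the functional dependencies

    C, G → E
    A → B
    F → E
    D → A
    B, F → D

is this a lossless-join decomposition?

Common attributes: S1 ∩ S2 = {A, C, G}.
Closure of {A, C, G}: C, G → E applies, adding E; A → B applies, adding B. So (A, C, G)⁺ = {A, B, C, E, G}.
This closure contains every attribute of S1, so S1 ∩ S2 → S1. The join is lossless.

Yes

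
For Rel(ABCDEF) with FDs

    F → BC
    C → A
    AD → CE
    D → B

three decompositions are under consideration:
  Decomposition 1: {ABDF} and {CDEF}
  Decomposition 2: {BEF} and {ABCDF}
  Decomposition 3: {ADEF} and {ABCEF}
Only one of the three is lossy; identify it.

Decomposition 2

Decomposition 1: common = {DF}, closure = {ABCDEF} → lossless.
Decomposition 2: common = {BF}, closure = {ABCF} → lossy.
Decomposition 3: common = {AEF}, closure = {ABCEF} → lossless.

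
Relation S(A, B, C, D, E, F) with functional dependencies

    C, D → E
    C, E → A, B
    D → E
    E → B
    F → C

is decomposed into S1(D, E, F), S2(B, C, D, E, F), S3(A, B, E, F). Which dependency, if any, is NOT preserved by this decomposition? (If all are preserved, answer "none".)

Check C, E → A, B: no single fragment contains all of {A, B, C, E}, and the restricted closure of {C, E} across the fragments never reaches {A, B}.
C, D → E is preserved.
D → E is preserved.
E → B is preserved.
F → C is preserved.

C, E → A, B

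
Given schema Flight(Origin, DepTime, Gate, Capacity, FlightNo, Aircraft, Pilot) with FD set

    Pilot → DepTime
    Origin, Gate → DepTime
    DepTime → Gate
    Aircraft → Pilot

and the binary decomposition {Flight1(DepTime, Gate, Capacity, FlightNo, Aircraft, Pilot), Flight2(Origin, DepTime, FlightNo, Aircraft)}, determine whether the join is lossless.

Common attributes: Flight1 ∩ Flight2 = {DepTime, FlightNo, Aircraft}.
Closure of {DepTime, FlightNo, Aircraft}: DepTime → Gate applies, adding Gate; Aircraft → Pilot applies, adding Pilot. So (DepTime, FlightNo, Aircraft)⁺ = {DepTime, Gate, FlightNo, Aircraft, Pilot}.
The closure contains neither all of Flight1 = {DepTime, Gate, Capacity, FlightNo, Aircraft, Pilot} nor all of Flight2 = {Origin, DepTime, FlightNo, Aircraft}, so the common attributes are not a superkey of either fragment. The join is lossy.

No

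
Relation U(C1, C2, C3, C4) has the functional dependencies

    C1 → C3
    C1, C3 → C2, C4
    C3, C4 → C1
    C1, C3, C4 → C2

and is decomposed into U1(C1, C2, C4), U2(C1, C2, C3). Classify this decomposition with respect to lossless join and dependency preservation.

lossless but not dependency-preserving

Lossless test: (C1, C2)⁺ = {C1, C2, C3, C4}, which contains all of one fragment — lossless.
Dependency preservation: the restricted closure of {C3, C4} across the fragments never reaches {C1}, so C3, C4 → C1 cannot be enforced without a join — not preserved.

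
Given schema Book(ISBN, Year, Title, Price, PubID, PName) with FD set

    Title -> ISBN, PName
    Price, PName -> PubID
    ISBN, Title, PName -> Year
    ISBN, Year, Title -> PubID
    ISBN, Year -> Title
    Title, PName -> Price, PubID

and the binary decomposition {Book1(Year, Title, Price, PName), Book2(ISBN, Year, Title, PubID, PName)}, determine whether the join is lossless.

Yes

Common attributes: Book1 ∩ Book2 = {Year, Title, PName}.
Closure of {Year, Title, PName}: Title → ISBN, PName applies, adding ISBN; ISBN, Year, Title → PubID applies, adding PubID; Title, PName → Price, PubID applies, adding Price. So (Year, Title, PName)⁺ = {ISBN, Year, Title, Price, PubID, PName}.
This closure contains every attribute of Book1, so Book1 ∩ Book2 → Book1. The join is lossless.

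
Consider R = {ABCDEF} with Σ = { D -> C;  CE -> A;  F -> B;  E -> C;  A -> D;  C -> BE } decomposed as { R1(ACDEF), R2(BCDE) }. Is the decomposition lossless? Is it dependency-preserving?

Lossless test: (CDE)⁺ = {ABCDE}, which contains all of one fragment — lossless.
Dependency preservation: the restricted closure of {F} across the fragments never reaches {B}, so F → B cannot be enforced without a join — not preserved.

lossless but not dependency-preserving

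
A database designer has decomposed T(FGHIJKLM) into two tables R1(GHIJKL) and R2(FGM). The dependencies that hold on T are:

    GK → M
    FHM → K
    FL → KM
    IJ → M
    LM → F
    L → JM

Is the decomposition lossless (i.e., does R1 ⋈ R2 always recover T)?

No

Common attributes: R1 ∩ R2 = {G}.
No dependency enlarges {G}, so (G)⁺ = {G}.
The closure contains neither all of R1 = {GHIJKL} nor all of R2 = {FGM}, so the common attributes are not a superkey of either fragment. The join is lossy.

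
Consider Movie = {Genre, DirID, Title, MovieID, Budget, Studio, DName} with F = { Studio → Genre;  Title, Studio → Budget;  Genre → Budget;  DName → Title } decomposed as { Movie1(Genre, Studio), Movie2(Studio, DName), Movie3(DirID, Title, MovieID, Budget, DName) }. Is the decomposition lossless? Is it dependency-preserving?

lossy and not dependency-preserving

Lossless test (chase): Rows 1 and 2 agree on Studio; apply Studio→Genre and equate their Genre entries. Rows 1 and 2 agree on Genre; apply Genre→Budget and equate their Budget entries. Rows 2 and 3 agree on DName; apply DName→Title and equate their Title entries. No row becomes fully distinguished — the join is lossy.
Dependency preservation: the restricted closure of {Title, Studio} across the fragments never reaches {Budget}, so Title, Studio → Budget cannot be enforced without a join — not preserved.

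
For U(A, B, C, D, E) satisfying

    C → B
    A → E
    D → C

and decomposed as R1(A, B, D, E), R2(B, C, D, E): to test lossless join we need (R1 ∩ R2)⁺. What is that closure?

B, C, D, E

R1 ∩ R2 = {B, D, E}.
D → C applies, adding C
Closure: {B, C, D, E}.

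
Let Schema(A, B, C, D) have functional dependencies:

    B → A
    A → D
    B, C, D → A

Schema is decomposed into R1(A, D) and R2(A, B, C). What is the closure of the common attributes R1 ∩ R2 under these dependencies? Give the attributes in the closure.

R1 ∩ R2 = {A}.
A → D applies, adding D
Closure: {A, D}.

A, D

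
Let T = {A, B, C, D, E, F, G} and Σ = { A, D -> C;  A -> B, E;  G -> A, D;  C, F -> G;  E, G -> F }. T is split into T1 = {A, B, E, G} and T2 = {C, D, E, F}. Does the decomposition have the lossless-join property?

No

Common attributes: T1 ∩ T2 = {E}.
No dependency enlarges {E}, so (E)⁺ = {E}.
The closure contains neither all of T1 = {A, B, E, G} nor all of T2 = {C, D, E, F}, so the common attributes are not a superkey of either fragment. The join is lossy.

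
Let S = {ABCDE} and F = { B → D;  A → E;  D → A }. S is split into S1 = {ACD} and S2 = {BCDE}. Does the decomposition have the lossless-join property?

Yes

Common attributes: S1 ∩ S2 = {CD}.
Closure of {CD}: D → A applies, adding A; A → E applies, adding E. So (CD)⁺ = {ACDE}.
This closure contains every attribute of S1, so S1 ∩ S2 → S1. The join is lossless.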